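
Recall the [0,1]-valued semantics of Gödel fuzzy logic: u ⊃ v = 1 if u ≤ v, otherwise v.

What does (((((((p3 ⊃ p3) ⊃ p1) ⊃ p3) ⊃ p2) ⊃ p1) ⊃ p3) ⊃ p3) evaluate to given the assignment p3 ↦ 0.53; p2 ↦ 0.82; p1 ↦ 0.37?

(p3 ⊃ p3): 0.53 ≤ 0.53, so result = 1
((p3 ⊃ p3) ⊃ p1): 1 > 0.37, so result = 0.37
(((p3 ⊃ p3) ⊃ p1) ⊃ p3): 0.37 ≤ 0.53, so result = 1
((((p3 ⊃ p3) ⊃ p1) ⊃ p3) ⊃ p2): 1 > 0.82, so result = 0.82
(((((p3 ⊃ p3) ⊃ p1) ⊃ p3) ⊃ p2) ⊃ p1): 0.82 > 0.37, so result = 0.37
((((((p3 ⊃ p3) ⊃ p1) ⊃ p3) ⊃ p2) ⊃ p1) ⊃ p3): 0.37 ≤ 0.53, so result = 1
(((((((p3 ⊃ p3) ⊃ p1) ⊃ p3) ⊃ p2) ⊃ p1) ⊃ p3) ⊃ p3): 1 > 0.53, so result = 0.53

0.53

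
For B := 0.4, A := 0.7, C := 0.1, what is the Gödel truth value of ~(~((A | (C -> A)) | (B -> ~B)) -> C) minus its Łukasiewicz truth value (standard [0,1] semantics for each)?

Gödel evaluation:
  (C -> A): 0.1 ≤ 0.7, so result = 1
  (A | (C -> A)) = max(0.7, 1) = 1
  ~B: Gödel ¬ of 0.4 = 0 (operand ≠ 0)
  (B -> ~B): 0.4 > 0, so result = 0
  ((A | (C -> A)) | (B -> ~B)) = max(1, 0) = 1
  ~((A | (C -> A)) | (B -> ~B)): Gödel ¬ of 1 = 0 (operand ≠ 0)
  (~((A | (C -> A)) | (B -> ~B)) -> C): 0 ≤ 0.1, so result = 1
  ~(~((A | (C -> A)) | (B -> ~B)) -> C): Gödel ¬ of 1 = 0 (operand ≠ 0)
  Gödel value = 0
Łukasiewicz evaluation:
  (C -> A): min(1, 1 − 0.1 + 0.7) = 1
  (A | (C -> A)) = max(0.7, 1) = 1
  ~B: Łukasiewicz ¬ gives 1 − 0.4 = 0.6
  (B -> ~B): min(1, 1 − 0.4 + 0.6) = 1
  ((A | (C -> A)) | (B -> ~B)) = max(1, 1) = 1
  ~((A | (C -> A)) | (B -> ~B)): Łukasiewicz ¬ gives 1 − 1 = 0
  (~((A | (C -> A)) | (B -> ~B)) -> C): min(1, 1 − 0 + 0.1) = 1
  ~(~((A | (C -> A)) | (B -> ~B)) -> C): Łukasiewicz ¬ gives 1 − 1 = 0
  Łukasiewicz value = 0
Difference: 0 − 0 = 0.00

0.00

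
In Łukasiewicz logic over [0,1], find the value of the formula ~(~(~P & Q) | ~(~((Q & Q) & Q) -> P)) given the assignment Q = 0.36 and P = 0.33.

~P: Łukasiewicz ¬ gives 1 − 0.33 = 0.67
(~P & Q) = min(0.67, 0.36) = 0.36
~(~P & Q): Łukasiewicz ¬ gives 1 − 0.36 = 0.64
(Q & Q) = min(0.36, 0.36) = 0.36
((Q & Q) & Q) = min(0.36, 0.36) = 0.36
~((Q & Q) & Q): Łukasiewicz ¬ gives 1 − 0.36 = 0.64
(~((Q & Q) & Q) -> P): min(1, 1 − 0.64 + 0.33) = 0.69
~(~((Q & Q) & Q) -> P): Łukasiewicz ¬ gives 1 − 0.69 = 0.31
(~(~P & Q) | ~(~((Q & Q) & Q) -> P)) = max(0.64, 0.31) = 0.64
~(~(~P & Q) | ~(~((Q & Q) & Q) -> P)): Łukasiewicz ¬ gives 1 − 0.64 = 0.36

0.36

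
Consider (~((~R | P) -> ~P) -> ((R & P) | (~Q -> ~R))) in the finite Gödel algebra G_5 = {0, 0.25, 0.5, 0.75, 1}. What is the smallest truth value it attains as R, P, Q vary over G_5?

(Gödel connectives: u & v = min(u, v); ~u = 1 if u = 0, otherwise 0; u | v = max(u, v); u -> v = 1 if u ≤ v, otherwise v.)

0.25

The minimum is attained at R = 0.25, P = 0.25, Q = 0:
  ~R: Gödel ¬ of 0.25 = 0 (operand ≠ 0)
  (~R | P) = max(0, 0.25) = 0.25
  ~P: Gödel ¬ of 0.25 = 0 (operand ≠ 0)
  ((~R | P) -> ~P): 0.25 > 0, so result = 0
  ~((~R | P) -> ~P): Gödel ¬ of 0 = 1 (operand is 0)
  (R & P) = min(0.25, 0.25) = 0.25
  ~Q: Gödel ¬ of 0 = 1 (operand is 0)
  ~R: Gödel ¬ of 0.25 = 0 (operand ≠ 0)
  (~Q -> ~R): 1 > 0, so result = 0
  ((R & P) | (~Q -> ~R)) = max(0.25, 0) = 0.25
  (~((~R | P) -> ~P) -> ((R & P) | (~Q -> ~R))): 1 > 0.25, so result = 0.25
Checking all 125 assignments confirms none give a value below 0.25.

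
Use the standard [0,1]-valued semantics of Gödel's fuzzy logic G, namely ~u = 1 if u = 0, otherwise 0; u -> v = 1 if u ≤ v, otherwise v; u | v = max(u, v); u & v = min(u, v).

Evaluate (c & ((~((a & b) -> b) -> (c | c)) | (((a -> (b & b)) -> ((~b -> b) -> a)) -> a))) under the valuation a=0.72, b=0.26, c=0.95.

0.95

(a & b) = min(0.72, 0.26) = 0.26
((a & b) -> b): 0.26 ≤ 0.26, so result = 1
~((a & b) -> b): Gödel ¬ of 1 = 0 (operand ≠ 0)
(c | c) = max(0.95, 0.95) = 0.95
(~((a & b) -> b) -> (c | c)): 0 ≤ 0.95, so result = 1
(b & b) = min(0.26, 0.26) = 0.26
(a -> (b & b)): 0.72 > 0.26, so result = 0.26
~b: Gödel ¬ of 0.26 = 0 (operand ≠ 0)
(~b -> b): 0 ≤ 0.26, so result = 1
((~b -> b) -> a): 1 > 0.72, so result = 0.72
((a -> (b & b)) -> ((~b -> b) -> a)): 0.26 ≤ 0.72, so result = 1
(((a -> (b & b)) -> ((~b -> b) -> a)) -> a): 1 > 0.72, so result = 0.72
((~((a & b) -> b) -> (c | c)) | (((a -> (b & b)) -> ((~b -> b) -> a)) -> a)) = max(1, 0.72) = 1
(c & ((~((a & b) -> b) -> (c | c)) | (((a -> (b & b)) -> ((~b -> b) -> a)) -> a))) = min(0.95, 1) = 0.95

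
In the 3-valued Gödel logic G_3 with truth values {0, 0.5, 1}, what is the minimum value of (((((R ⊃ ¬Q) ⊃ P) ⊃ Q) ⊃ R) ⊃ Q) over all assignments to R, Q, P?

The minimum is attained at R = 0, Q = 0, P = 0.5:
  ¬Q: Gödel ¬ of 0 = 1 (operand is 0)
  (R ⊃ ¬Q): 0 ≤ 1, so result = 1
  ((R ⊃ ¬Q) ⊃ P): 1 > 0.5, so result = 0.5
  (((R ⊃ ¬Q) ⊃ P) ⊃ Q): 0.5 > 0, so result = 0
  ((((R ⊃ ¬Q) ⊃ P) ⊃ Q) ⊃ R): 0 ≤ 0, so result = 1
  (((((R ⊃ ¬Q) ⊃ P) ⊃ Q) ⊃ R) ⊃ Q): 1 > 0, so result = 0
Checking all 27 assignments confirms none give a value below 0.00.

0.00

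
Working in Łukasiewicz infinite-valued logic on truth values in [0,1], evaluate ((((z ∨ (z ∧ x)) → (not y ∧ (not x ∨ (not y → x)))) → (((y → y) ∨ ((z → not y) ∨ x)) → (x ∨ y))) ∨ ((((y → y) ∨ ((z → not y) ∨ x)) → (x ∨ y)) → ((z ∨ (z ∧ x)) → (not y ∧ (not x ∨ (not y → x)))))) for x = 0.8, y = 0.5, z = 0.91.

1.00

(z ∧ x) = min(0.91, 0.8) = 0.8
(z ∨ (z ∧ x)) = max(0.91, 0.8) = 0.91
not y: Łukasiewicz ¬ gives 1 − 0.5 = 0.5
not x: Łukasiewicz ¬ gives 1 − 0.8 = 0.2
not y: Łukasiewicz ¬ gives 1 − 0.5 = 0.5
(not y → x): min(1, 1 − 0.5 + 0.8) = 1
(not x ∨ (not y → x)) = max(0.2, 1) = 1
(not y ∧ (not x ∨ (not y → x))) = min(0.5, 1) = 0.5
((z ∨ (z ∧ x)) → (not y ∧ (not x ∨ (not y → x)))): min(1, 1 − 0.91 + 0.5) = 0.59
(y → y): min(1, 1 − 0.5 + 0.5) = 1
not y: Łukasiewicz ¬ gives 1 − 0.5 = 0.5
(z → not y): min(1, 1 − 0.91 + 0.5) = 0.59
((z → not y) ∨ x) = max(0.59, 0.8) = 0.8
((y → y) ∨ ((z → not y) ∨ x)) = max(1, 0.8) = 1
(x ∨ y) = max(0.8, 0.5) = 0.8
(((y → y) ∨ ((z → not y) ∨ x)) → (x ∨ y)): min(1, 1 − 1 + 0.8) = 0.8
(((z ∨ (z ∧ x)) → (not y ∧ (not x ∨ (not y → x)))) → (((y → y) ∨ ((z → not y) ∨ x)) → (x ∨ y))): min(1, 1 − 0.59 + 0.8) = 1
(y → y): min(1, 1 − 0.5 + 0.5) = 1
not y: Łukasiewicz ¬ gives 1 − 0.5 = 0.5
(z → not y): min(1, 1 − 0.91 + 0.5) = 0.59
((z → not y) ∨ x) = max(0.59, 0.8) = 0.8
((y → y) ∨ ((z → not y) ∨ x)) = max(1, 0.8) = 1
(x ∨ y) = max(0.8, 0.5) = 0.8
(((y → y) ∨ ((z → not y) ∨ x)) → (x ∨ y)): min(1, 1 − 1 + 0.8) = 0.8
(z ∧ x) = min(0.91, 0.8) = 0.8
(z ∨ (z ∧ x)) = max(0.91, 0.8) = 0.91
not y: Łukasiewicz ¬ gives 1 − 0.5 = 0.5
not x: Łukasiewicz ¬ gives 1 − 0.8 = 0.2
not y: Łukasiewicz ¬ gives 1 − 0.5 = 0.5
(not y → x): min(1, 1 − 0.5 + 0.8) = 1
(not x ∨ (not y → x)) = max(0.2, 1) = 1
(not y ∧ (not x ∨ (not y → x))) = min(0.5, 1) = 0.5
((z ∨ (z ∧ x)) → (not y ∧ (not x ∨ (not y → x)))): min(1, 1 − 0.91 + 0.5) = 0.59
((((y → y) ∨ ((z → not y) ∨ x)) → (x ∨ y)) → ((z ∨ (z ∧ x)) → (not y ∧ (not x ∨ (not y → x))))): min(1, 1 − 0.8 + 0.59) = 0.79
((((z ∨ (z ∧ x)) → (not y ∧ (not x ∨ (not y → x)))) → (((y → y) ∨ ((z → not y) ∨ x)) → (x ∨ y))) ∨ ((((y → y) ∨ ((z → not y) ∨ x)) → (x ∨ y)) → ((z ∨ (z ∧ x)) → (not y ∧ (not x ∨ (not y → x)))))) = max(1, 0.79) = 1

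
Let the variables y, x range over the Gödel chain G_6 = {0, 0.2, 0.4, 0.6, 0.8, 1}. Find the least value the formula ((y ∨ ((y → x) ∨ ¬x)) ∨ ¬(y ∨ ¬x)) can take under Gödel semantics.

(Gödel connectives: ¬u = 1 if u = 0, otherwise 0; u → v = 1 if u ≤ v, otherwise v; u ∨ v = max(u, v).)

0.40

The minimum is attained at y = 0.4, x = 0.2:
  (y → x): 0.4 > 0.2, so result = 0.2
  ¬x: Gödel ¬ of 0.2 = 0 (operand ≠ 0)
  ((y → x) ∨ ¬x) = max(0.2, 0) = 0.2
  (y ∨ ((y → x) ∨ ¬x)) = max(0.4, 0.2) = 0.4
  ¬x: Gödel ¬ of 0.2 = 0 (operand ≠ 0)
  (y ∨ ¬x) = max(0.4, 0) = 0.4
  ¬(y ∨ ¬x): Gödel ¬ of 0.4 = 0 (operand ≠ 0)
  ((y ∨ ((y → x) ∨ ¬x)) ∨ ¬(y ∨ ¬x)) = max(0.4, 0) = 0.4
Checking all 36 assignments confirms none give a value below 0.40.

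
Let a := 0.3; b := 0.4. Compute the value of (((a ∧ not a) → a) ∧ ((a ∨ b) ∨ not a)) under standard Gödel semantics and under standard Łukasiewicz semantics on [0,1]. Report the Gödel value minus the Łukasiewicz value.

-0.30

Gödel evaluation:
  not a: Gödel ¬ of 0.3 = 0 (operand ≠ 0)
  (a ∧ not a) = min(0.3, 0) = 0
  ((a ∧ not a) → a): 0 ≤ 0.3, so result = 1
  (a ∨ b) = max(0.3, 0.4) = 0.4
  not a: Gödel ¬ of 0.3 = 0 (operand ≠ 0)
  ((a ∨ b) ∨ not a) = max(0.4, 0) = 0.4
  (((a ∧ not a) → a) ∧ ((a ∨ b) ∨ not a)) = min(1, 0.4) = 0.4
  Gödel value = 0.4
Łukasiewicz evaluation:
  not a: Łukasiewicz ¬ gives 1 − 0.3 = 0.7
  (a ∧ not a) = min(0.3, 0.7) = 0.3
  ((a ∧ not a) → a): min(1, 1 − 0.3 + 0.3) = 1
  (a ∨ b) = max(0.3, 0.4) = 0.4
  not a: Łukasiewicz ¬ gives 1 − 0.3 = 0.7
  ((a ∨ b) ∨ not a) = max(0.4, 0.7) = 0.7
  (((a ∧ not a) → a) ∧ ((a ∨ b) ∨ not a)) = min(1, 0.7) = 0.7
  Łukasiewicz value = 0.7
Difference: 0.4 − 0.7 = -0.30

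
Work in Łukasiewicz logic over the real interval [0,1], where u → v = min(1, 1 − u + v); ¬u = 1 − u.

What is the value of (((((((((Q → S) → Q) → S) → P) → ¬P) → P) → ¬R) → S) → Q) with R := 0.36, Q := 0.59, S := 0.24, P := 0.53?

0.99

(Q → S): min(1, 1 − 0.59 + 0.24) = 0.65
((Q → S) → Q): min(1, 1 − 0.65 + 0.59) = 0.94
(((Q → S) → Q) → S): min(1, 1 − 0.94 + 0.24) = 0.3
((((Q → S) → Q) → S) → P): min(1, 1 − 0.3 + 0.53) = 1
¬P: Łukasiewicz ¬ gives 1 − 0.53 = 0.47
(((((Q → S) → Q) → S) → P) → ¬P): min(1, 1 − 1 + 0.47) = 0.47
((((((Q → S) → Q) → S) → P) → ¬P) → P): min(1, 1 − 0.47 + 0.53) = 1
¬R: Łukasiewicz ¬ gives 1 − 0.36 = 0.64
(((((((Q → S) → Q) → S) → P) → ¬P) → P) → ¬R): min(1, 1 − 1 + 0.64) = 0.64
((((((((Q → S) → Q) → S) → P) → ¬P) → P) → ¬R) → S): min(1, 1 − 0.64 + 0.24) = 0.6
(((((((((Q → S) → Q) → S) → P) → ¬P) → P) → ¬R) → S) → Q): min(1, 1 − 0.6 + 0.59) = 0.99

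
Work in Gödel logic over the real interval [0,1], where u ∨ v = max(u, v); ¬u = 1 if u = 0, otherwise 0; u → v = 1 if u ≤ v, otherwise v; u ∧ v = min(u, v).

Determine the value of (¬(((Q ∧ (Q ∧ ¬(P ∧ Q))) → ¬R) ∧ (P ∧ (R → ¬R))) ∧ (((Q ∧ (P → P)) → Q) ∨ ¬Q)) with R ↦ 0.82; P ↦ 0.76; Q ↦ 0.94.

1.00

(P ∧ Q) = min(0.76, 0.94) = 0.76
¬(P ∧ Q): Gödel ¬ of 0.76 = 0 (operand ≠ 0)
(Q ∧ ¬(P ∧ Q)) = min(0.94, 0) = 0
(Q ∧ (Q ∧ ¬(P ∧ Q))) = min(0.94, 0) = 0
¬R: Gödel ¬ of 0.82 = 0 (operand ≠ 0)
((Q ∧ (Q ∧ ¬(P ∧ Q))) → ¬R): 0 ≤ 0, so result = 1
¬R: Gödel ¬ of 0.82 = 0 (operand ≠ 0)
(R → ¬R): 0.82 > 0, so result = 0
(P ∧ (R → ¬R)) = min(0.76, 0) = 0
(((Q ∧ (Q ∧ ¬(P ∧ Q))) → ¬R) ∧ (P ∧ (R → ¬R))) = min(1, 0) = 0
¬(((Q ∧ (Q ∧ ¬(P ∧ Q))) → ¬R) ∧ (P ∧ (R → ¬R))): Gödel ¬ of 0 = 1 (operand is 0)
(P → P): 0.76 ≤ 0.76, so result = 1
(Q ∧ (P → P)) = min(0.94, 1) = 0.94
((Q ∧ (P → P)) → Q): 0.94 ≤ 0.94, so result = 1
¬Q: Gödel ¬ of 0.94 = 0 (operand ≠ 0)
(((Q ∧ (P → P)) → Q) ∨ ¬Q) = max(1, 0) = 1
(¬(((Q ∧ (Q ∧ ¬(P ∧ Q))) → ¬R) ∧ (P ∧ (R → ¬R))) ∧ (((Q ∧ (P → P)) → Q) ∨ ¬Q)) = min(1, 1) = 1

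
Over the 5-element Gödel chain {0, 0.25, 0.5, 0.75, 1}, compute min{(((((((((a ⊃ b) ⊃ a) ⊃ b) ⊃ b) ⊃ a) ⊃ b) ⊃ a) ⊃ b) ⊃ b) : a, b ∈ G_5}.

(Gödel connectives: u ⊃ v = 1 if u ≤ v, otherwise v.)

The minimum is attained at a = 0, b = 0.25:
  (a ⊃ b): 0 ≤ 0.25, so result = 1
  ((a ⊃ b) ⊃ a): 1 > 0, so result = 0
  (((a ⊃ b) ⊃ a) ⊃ b): 0 ≤ 0.25, so result = 1
  ((((a ⊃ b) ⊃ a) ⊃ b) ⊃ b): 1 > 0.25, so result = 0.25
  (((((a ⊃ b) ⊃ a) ⊃ b) ⊃ b) ⊃ a): 0.25 > 0, so result = 0
  ((((((a ⊃ b) ⊃ a) ⊃ b) ⊃ b) ⊃ a) ⊃ b): 0 ≤ 0.25, so result = 1
  (((((((a ⊃ b) ⊃ a) ⊃ b) ⊃ b) ⊃ a) ⊃ b) ⊃ a): 1 > 0, so result = 0
  ((((((((a ⊃ b) ⊃ a) ⊃ b) ⊃ b) ⊃ a) ⊃ b) ⊃ a) ⊃ b): 0 ≤ 0.25, so result = 1
  (((((((((a ⊃ b) ⊃ a) ⊃ b) ⊃ b) ⊃ a) ⊃ b) ⊃ a) ⊃ b) ⊃ b): 1 > 0.25, so result = 0.25
Checking all 25 assignments confirms none give a value below 0.25.

0.25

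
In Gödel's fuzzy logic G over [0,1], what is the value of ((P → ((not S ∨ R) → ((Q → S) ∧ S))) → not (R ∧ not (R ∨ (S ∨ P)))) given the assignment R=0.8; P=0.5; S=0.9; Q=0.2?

not S: Gödel ¬ of 0.9 = 0 (operand ≠ 0)
(not S ∨ R) = max(0, 0.8) = 0.8
(Q → S): 0.2 ≤ 0.9, so result = 1
((Q → S) ∧ S) = min(1, 0.9) = 0.9
((not S ∨ R) → ((Q → S) ∧ S)): 0.8 ≤ 0.9, so result = 1
(P → ((not S ∨ R) → ((Q → S) ∧ S))): 0.5 ≤ 1, so result = 1
(S ∨ P) = max(0.9, 0.5) = 0.9
(R ∨ (S ∨ P)) = max(0.8, 0.9) = 0.9
not (R ∨ (S ∨ P)): Gödel ¬ of 0.9 = 0 (operand ≠ 0)
(R ∧ not (R ∨ (S ∨ P))) = min(0.8, 0) = 0
not (R ∧ not (R ∨ (S ∨ P))): Gödel ¬ of 0 = 1 (operand is 0)
((P → ((not S ∨ R) → ((Q → S) ∧ S))) → not (R ∧ not (R ∨ (S ∨ P)))): 1 ≤ 1, so result = 1

1.00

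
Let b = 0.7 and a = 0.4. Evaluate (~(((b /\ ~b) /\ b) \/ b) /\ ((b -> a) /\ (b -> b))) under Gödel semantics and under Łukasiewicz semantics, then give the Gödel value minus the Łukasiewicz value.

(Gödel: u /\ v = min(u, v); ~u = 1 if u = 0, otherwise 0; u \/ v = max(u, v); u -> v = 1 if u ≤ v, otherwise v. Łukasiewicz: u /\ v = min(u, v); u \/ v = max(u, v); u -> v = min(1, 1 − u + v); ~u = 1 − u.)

-0.30

Gödel evaluation:
  ~b: Gödel ¬ of 0.7 = 0 (operand ≠ 0)
  (b /\ ~b) = min(0.7, 0) = 0
  ((b /\ ~b) /\ b) = min(0, 0.7) = 0
  (((b /\ ~b) /\ b) \/ b) = max(0, 0.7) = 0.7
  ~(((b /\ ~b) /\ b) \/ b): Gödel ¬ of 0.7 = 0 (operand ≠ 0)
  (b -> a): 0.7 > 0.4, so result = 0.4
  (b -> b): 0.7 ≤ 0.7, so result = 1
  ((b -> a) /\ (b -> b)) = min(0.4, 1) = 0.4
  (~(((b /\ ~b) /\ b) \/ b) /\ ((b -> a) /\ (b -> b))) = min(0, 0.4) = 0
  Gödel value = 0
Łukasiewicz evaluation:
  ~b: Łukasiewicz ¬ gives 1 − 0.7 = 0.3
  (b /\ ~b) = min(0.7, 0.3) = 0.3
  ((b /\ ~b) /\ b) = min(0.3, 0.7) = 0.3
  (((b /\ ~b) /\ b) \/ b) = max(0.3, 0.7) = 0.7
  ~(((b /\ ~b) /\ b) \/ b): Łukasiewicz ¬ gives 1 − 0.7 = 0.3
  (b -> a): min(1, 1 − 0.7 + 0.4) = 0.7
  (b -> b): min(1, 1 − 0.7 + 0.7) = 1
  ((b -> a) /\ (b -> b)) = min(0.7, 1) = 0.7
  (~(((b /\ ~b) /\ b) \/ b) /\ ((b -> a) /\ (b -> b))) = min(0.3, 0.7) = 0.3
  Łukasiewicz value = 0.3
Difference: 0 − 0.3 = -0.30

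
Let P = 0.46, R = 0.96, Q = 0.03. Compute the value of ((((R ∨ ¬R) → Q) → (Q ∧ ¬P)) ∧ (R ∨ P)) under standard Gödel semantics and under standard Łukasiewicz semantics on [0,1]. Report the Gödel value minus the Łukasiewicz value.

Gödel evaluation:
  ¬R: Gödel ¬ of 0.96 = 0 (operand ≠ 0)
  (R ∨ ¬R) = max(0.96, 0) = 0.96
  ((R ∨ ¬R) → Q): 0.96 > 0.03, so result = 0.03
  ¬P: Gödel ¬ of 0.46 = 0 (operand ≠ 0)
  (Q ∧ ¬P) = min(0.03, 0) = 0
  (((R ∨ ¬R) → Q) → (Q ∧ ¬P)): 0.03 > 0, so result = 0
  (R ∨ P) = max(0.96, 0.46) = 0.96
  ((((R ∨ ¬R) → Q) → (Q ∧ ¬P)) ∧ (R ∨ P)) = min(0, 0.96) = 0
  Gödel value = 0
Łukasiewicz evaluation:
  ¬R: Łukasiewicz ¬ gives 1 − 0.96 = 0.04
  (R ∨ ¬R) = max(0.96, 0.04) = 0.96
  ((R ∨ ¬R) → Q): min(1, 1 − 0.96 + 0.03) = 0.07
  ¬P: Łukasiewicz ¬ gives 1 − 0.46 = 0.54
  (Q ∧ ¬P) = min(0.03, 0.54) = 0.03
  (((R ∨ ¬R) → Q) → (Q ∧ ¬P)): min(1, 1 − 0.07 + 0.03) = 0.96
  (R ∨ P) = max(0.96, 0.46) = 0.96
  ((((R ∨ ¬R) → Q) → (Q ∧ ¬P)) ∧ (R ∨ P)) = min(0.96, 0.96) = 0.96
  Łukasiewicz value = 0.96
Difference: 0 − 0.96 = -0.96

-0.96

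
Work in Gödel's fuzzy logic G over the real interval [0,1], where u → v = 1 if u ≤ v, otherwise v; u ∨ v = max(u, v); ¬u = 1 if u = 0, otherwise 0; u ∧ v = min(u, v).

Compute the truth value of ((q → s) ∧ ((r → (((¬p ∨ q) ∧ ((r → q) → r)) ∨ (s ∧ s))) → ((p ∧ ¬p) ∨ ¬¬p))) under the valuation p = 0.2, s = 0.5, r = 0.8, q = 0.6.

0.50

(q → s): 0.6 > 0.5, so result = 0.5
¬p: Gödel ¬ of 0.2 = 0 (operand ≠ 0)
(¬p ∨ q) = max(0, 0.6) = 0.6
(r → q): 0.8 > 0.6, so result = 0.6
((r → q) → r): 0.6 ≤ 0.8, so result = 1
((¬p ∨ q) ∧ ((r → q) → r)) = min(0.6, 1) = 0.6
(s ∧ s) = min(0.5, 0.5) = 0.5
(((¬p ∨ q) ∧ ((r → q) → r)) ∨ (s ∧ s)) = max(0.6, 0.5) = 0.6
(r → (((¬p ∨ q) ∧ ((r → q) → r)) ∨ (s ∧ s))): 0.8 > 0.6, so result = 0.6
¬p: Gödel ¬ of 0.2 = 0 (operand ≠ 0)
(p ∧ ¬p) = min(0.2, 0) = 0
¬p: Gödel ¬ of 0.2 = 0 (operand ≠ 0)
¬¬p: Gödel ¬ of 0 = 1 (operand is 0)
((p ∧ ¬p) ∨ ¬¬p) = max(0, 1) = 1
((r → (((¬p ∨ q) ∧ ((r → q) → r)) ∨ (s ∧ s))) → ((p ∧ ¬p) ∨ ¬¬p)): 0.6 ≤ 1, so result = 1
((q → s) ∧ ((r → (((¬p ∨ q) ∧ ((r → q) → r)) ∨ (s ∧ s))) → ((p ∧ ¬p) ∨ ¬¬p))) = min(0.5, 1) = 0.5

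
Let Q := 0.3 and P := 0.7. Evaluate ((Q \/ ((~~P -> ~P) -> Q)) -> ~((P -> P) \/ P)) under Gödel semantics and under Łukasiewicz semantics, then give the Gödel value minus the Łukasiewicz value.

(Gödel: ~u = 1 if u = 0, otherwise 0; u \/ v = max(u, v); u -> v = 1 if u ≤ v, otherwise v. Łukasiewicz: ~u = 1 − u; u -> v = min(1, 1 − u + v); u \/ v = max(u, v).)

Gödel evaluation:
  ~P: Gödel ¬ of 0.7 = 0 (operand ≠ 0)
  ~~P: Gödel ¬ of 0 = 1 (operand is 0)
  ~P: Gödel ¬ of 0.7 = 0 (operand ≠ 0)
  (~~P -> ~P): 1 > 0, so result = 0
  ((~~P -> ~P) -> Q): 0 ≤ 0.3, so result = 1
  (Q \/ ((~~P -> ~P) -> Q)) = max(0.3, 1) = 1
  (P -> P): 0.7 ≤ 0.7, so result = 1
  ((P -> P) \/ P) = max(1, 0.7) = 1
  ~((P -> P) \/ P): Gödel ¬ of 1 = 0 (operand ≠ 0)
  ((Q \/ ((~~P -> ~P) -> Q)) -> ~((P -> P) \/ P)): 1 > 0, so result = 0
  Gödel value = 0
Łukasiewicz evaluation:
  ~P: Łukasiewicz ¬ gives 1 − 0.7 = 0.3
  ~~P: Łukasiewicz ¬ gives 1 − 0.3 = 0.7
  ~P: Łukasiewicz ¬ gives 1 − 0.7 = 0.3
  (~~P -> ~P): min(1, 1 − 0.7 + 0.3) = 0.6
  ((~~P -> ~P) -> Q): min(1, 1 − 0.6 + 0.3) = 0.7
  (Q \/ ((~~P -> ~P) -> Q)) = max(0.3, 0.7) = 0.7
  (P -> P): min(1, 1 − 0.7 + 0.7) = 1
  ((P -> P) \/ P) = max(1, 0.7) = 1
  ~((P -> P) \/ P): Łukasiewicz ¬ gives 1 − 1 = 0
  ((Q \/ ((~~P -> ~P) -> Q)) -> ~((P -> P) \/ P)): min(1, 1 − 0.7 + 0) = 0.3
  Łukasiewicz value = 0.3
Difference: 0 − 0.3 = -0.30

-0.30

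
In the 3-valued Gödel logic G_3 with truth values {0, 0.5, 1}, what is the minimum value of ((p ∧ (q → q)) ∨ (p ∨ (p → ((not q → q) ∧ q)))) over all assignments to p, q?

The minimum is attained at p = 0.5, q = 0:
  (q → q): 0 ≤ 0, so result = 1
  (p ∧ (q → q)) = min(0.5, 1) = 0.5
  not q: Gödel ¬ of 0 = 1 (operand is 0)
  (not q → q): 1 > 0, so result = 0
  ((not q → q) ∧ q) = min(0, 0) = 0
  (p → ((not q → q) ∧ q)): 0.5 > 0, so result = 0
  (p ∨ (p → ((not q → q) ∧ q))) = max(0.5, 0) = 0.5
  ((p ∧ (q → q)) ∨ (p ∨ (p → ((not q → q) ∧ q)))) = max(0.5, 0.5) = 0.5
Checking all 9 assignments confirms none give a value below 0.50.

0.50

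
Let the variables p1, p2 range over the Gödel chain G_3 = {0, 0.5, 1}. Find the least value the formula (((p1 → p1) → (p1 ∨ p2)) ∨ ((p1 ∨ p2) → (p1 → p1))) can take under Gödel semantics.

Every assignment gives 1. For instance at p1 = 0, p2 = 0:
  (p1 → p1): 0 ≤ 0, so result = 1
  (p1 ∨ p2) = max(0, 0) = 0
  ((p1 → p1) → (p1 ∨ p2)): 1 > 0, so result = 0
  (p1 ∨ p2) = max(0, 0) = 0
  (p1 → p1): 0 ≤ 0, so result = 1
  ((p1 ∨ p2) → (p1 → p1)): 0 ≤ 1, so result = 1
  (((p1 → p1) → (p1 ∨ p2)) ∨ ((p1 ∨ p2) → (p1 → p1))) = max(0, 1) = 1
All 9 assignments give value 1 — the formula is a G_3-tautology.

1.00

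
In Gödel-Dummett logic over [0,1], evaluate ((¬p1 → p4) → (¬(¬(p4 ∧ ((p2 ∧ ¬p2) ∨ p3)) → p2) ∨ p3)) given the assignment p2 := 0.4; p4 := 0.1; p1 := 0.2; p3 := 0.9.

¬p1: Gödel ¬ of 0.2 = 0 (operand ≠ 0)
(¬p1 → p4): 0 ≤ 0.1, so result = 1
¬p2: Gödel ¬ of 0.4 = 0 (operand ≠ 0)
(p2 ∧ ¬p2) = min(0.4, 0) = 0
((p2 ∧ ¬p2) ∨ p3) = max(0, 0.9) = 0.9
(p4 ∧ ((p2 ∧ ¬p2) ∨ p3)) = min(0.1, 0.9) = 0.1
¬(p4 ∧ ((p2 ∧ ¬p2) ∨ p3)): Gödel ¬ of 0.1 = 0 (operand ≠ 0)
(¬(p4 ∧ ((p2 ∧ ¬p2) ∨ p3)) → p2): 0 ≤ 0.4, so result = 1
¬(¬(p4 ∧ ((p2 ∧ ¬p2) ∨ p3)) → p2): Gödel ¬ of 1 = 0 (operand ≠ 0)
(¬(¬(p4 ∧ ((p2 ∧ ¬p2) ∨ p3)) → p2) ∨ p3) = max(0, 0.9) = 0.9
((¬p1 → p4) → (¬(¬(p4 ∧ ((p2 ∧ ¬p2) ∨ p3)) → p2) ∨ p3)): 1 > 0.9, so result = 0.9

0.90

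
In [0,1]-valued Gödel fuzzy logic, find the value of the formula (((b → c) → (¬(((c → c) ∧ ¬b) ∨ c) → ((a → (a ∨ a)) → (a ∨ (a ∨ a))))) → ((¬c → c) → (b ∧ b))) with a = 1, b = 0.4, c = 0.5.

(b → c): 0.4 ≤ 0.5, so result = 1
(c → c): 0.5 ≤ 0.5, so result = 1
¬b: Gödel ¬ of 0.4 = 0 (operand ≠ 0)
((c → c) ∧ ¬b) = min(1, 0) = 0
(((c → c) ∧ ¬b) ∨ c) = max(0, 0.5) = 0.5
¬(((c → c) ∧ ¬b) ∨ c): Gödel ¬ of 0.5 = 0 (operand ≠ 0)
(a ∨ a) = max(1, 1) = 1
(a → (a ∨ a)): 1 ≤ 1, so result = 1
(a ∨ a) = max(1, 1) = 1
(a ∨ (a ∨ a)) = max(1, 1) = 1
((a → (a ∨ a)) → (a ∨ (a ∨ a))): 1 ≤ 1, so result = 1
(¬(((c → c) ∧ ¬b) ∨ c) → ((a → (a ∨ a)) → (a ∨ (a ∨ a)))): 0 ≤ 1, so result = 1
((b → c) → (¬(((c → c) ∧ ¬b) ∨ c) → ((a → (a ∨ a)) → (a ∨ (a ∨ a))))): 1 ≤ 1, so result = 1
¬c: Gödel ¬ of 0.5 = 0 (operand ≠ 0)
(¬c → c): 0 ≤ 0.5, so result = 1
(b ∧ b) = min(0.4, 0.4) = 0.4
((¬c → c) → (b ∧ b)): 1 > 0.4, so result = 0.4
(((b → c) → (¬(((c → c) ∧ ¬b) ∨ c) → ((a → (a ∨ a)) → (a ∨ (a ∨ a))))) → ((¬c → c) → (b ∧ b))): 1 > 0.4, so result = 0.4

0.40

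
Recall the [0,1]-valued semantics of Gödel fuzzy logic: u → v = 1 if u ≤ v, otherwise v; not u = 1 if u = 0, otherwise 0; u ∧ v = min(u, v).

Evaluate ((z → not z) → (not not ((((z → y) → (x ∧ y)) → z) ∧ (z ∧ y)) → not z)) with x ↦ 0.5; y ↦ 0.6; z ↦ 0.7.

1.00

not z: Gödel ¬ of 0.7 = 0 (operand ≠ 0)
(z → not z): 0.7 > 0, so result = 0
(z → y): 0.7 > 0.6, so result = 0.6
(x ∧ y) = min(0.5, 0.6) = 0.5
((z → y) → (x ∧ y)): 0.6 > 0.5, so result = 0.5
(((z → y) → (x ∧ y)) → z): 0.5 ≤ 0.7, so result = 1
(z ∧ y) = min(0.7, 0.6) = 0.6
((((z → y) → (x ∧ y)) → z) ∧ (z ∧ y)) = min(1, 0.6) = 0.6
not ((((z → y) → (x ∧ y)) → z) ∧ (z ∧ y)): Gödel ¬ of 0.6 = 0 (operand ≠ 0)
not not ((((z → y) → (x ∧ y)) → z) ∧ (z ∧ y)): Gödel ¬ of 0 = 1 (operand is 0)
not z: Gödel ¬ of 0.7 = 0 (operand ≠ 0)
(not not ((((z → y) → (x ∧ y)) → z) ∧ (z ∧ y)) → not z): 1 > 0, so result = 0
((z → not z) → (not not ((((z → y) → (x ∧ y)) → z) ∧ (z ∧ y)) → not z)): 0 ≤ 0, so result = 1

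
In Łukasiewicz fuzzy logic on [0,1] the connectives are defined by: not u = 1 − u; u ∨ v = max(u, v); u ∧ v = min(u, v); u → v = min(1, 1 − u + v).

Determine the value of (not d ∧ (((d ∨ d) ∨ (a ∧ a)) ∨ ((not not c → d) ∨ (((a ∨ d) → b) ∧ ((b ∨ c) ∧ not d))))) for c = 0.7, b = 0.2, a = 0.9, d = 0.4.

0.60

not d: Łukasiewicz ¬ gives 1 − 0.4 = 0.6
(d ∨ d) = max(0.4, 0.4) = 0.4
(a ∧ a) = min(0.9, 0.9) = 0.9
((d ∨ d) ∨ (a ∧ a)) = max(0.4, 0.9) = 0.9
not c: Łukasiewicz ¬ gives 1 − 0.7 = 0.3
not not c: Łukasiewicz ¬ gives 1 − 0.3 = 0.7
(not not c → d): min(1, 1 − 0.7 + 0.4) = 0.7
(a ∨ d) = max(0.9, 0.4) = 0.9
((a ∨ d) → b): min(1, 1 − 0.9 + 0.2) = 0.3
(b ∨ c) = max(0.2, 0.7) = 0.7
not d: Łukasiewicz ¬ gives 1 − 0.4 = 0.6
((b ∨ c) ∧ not d) = min(0.7, 0.6) = 0.6
(((a ∨ d) → b) ∧ ((b ∨ c) ∧ not d)) = min(0.3, 0.6) = 0.3
((not not c → d) ∨ (((a ∨ d) → b) ∧ ((b ∨ c) ∧ not d))) = max(0.7, 0.3) = 0.7
(((d ∨ d) ∨ (a ∧ a)) ∨ ((not not c → d) ∨ (((a ∨ d) → b) ∧ ((b ∨ c) ∧ not d)))) = max(0.9, 0.7) = 0.9
(not d ∧ (((d ∨ d) ∨ (a ∧ a)) ∨ ((not not c → d) ∨ (((a ∨ d) → b) ∧ ((b ∨ c) ∧ not d))))) = min(0.6, 0.9) = 0.6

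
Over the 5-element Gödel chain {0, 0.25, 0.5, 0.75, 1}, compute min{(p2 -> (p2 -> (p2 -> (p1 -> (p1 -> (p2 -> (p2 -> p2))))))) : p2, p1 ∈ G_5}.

Every assignment gives 1. For instance at p2 = 0, p1 = 0:
  (p2 -> p2): 0 ≤ 0, so result = 1
  (p2 -> (p2 -> p2)): 0 ≤ 1, so result = 1
  (p1 -> (p2 -> (p2 -> p2))): 0 ≤ 1, so result = 1
  (p1 -> (p1 -> (p2 -> (p2 -> p2)))): 0 ≤ 1, so result = 1
  (p2 -> (p1 -> (p1 -> (p2 -> (p2 -> p2))))): 0 ≤ 1, so result = 1
  (p2 -> (p2 -> (p1 -> (p1 -> (p2 -> (p2 -> p2)))))): 0 ≤ 1, so result = 1
  (p2 -> (p2 -> (p2 -> (p1 -> (p1 -> (p2 -> (p2 -> p2))))))): 0 ≤ 1, so result = 1
All 25 assignments give value 1 — the formula is a G_5-tautology.

1.00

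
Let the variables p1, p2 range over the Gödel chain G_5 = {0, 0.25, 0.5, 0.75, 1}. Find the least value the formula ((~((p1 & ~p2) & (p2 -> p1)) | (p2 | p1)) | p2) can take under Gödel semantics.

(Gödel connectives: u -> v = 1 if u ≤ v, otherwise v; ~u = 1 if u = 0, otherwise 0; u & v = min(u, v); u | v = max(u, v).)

The minimum is attained at p1 = 0.25, p2 = 0:
  ~p2: Gödel ¬ of 0 = 1 (operand is 0)
  (p1 & ~p2) = min(0.25, 1) = 0.25
  (p2 -> p1): 0 ≤ 0.25, so result = 1
  ((p1 & ~p2) & (p2 -> p1)) = min(0.25, 1) = 0.25
  ~((p1 & ~p2) & (p2 -> p1)): Gödel ¬ of 0.25 = 0 (operand ≠ 0)
  (p2 | p1) = max(0, 0.25) = 0.25
  (~((p1 & ~p2) & (p2 -> p1)) | (p2 | p1)) = max(0, 0.25) = 0.25
  ((~((p1 & ~p2) & (p2 -> p1)) | (p2 | p1)) | p2) = max(0.25, 0) = 0.25
Checking all 25 assignments confirms none give a value below 0.25.

0.25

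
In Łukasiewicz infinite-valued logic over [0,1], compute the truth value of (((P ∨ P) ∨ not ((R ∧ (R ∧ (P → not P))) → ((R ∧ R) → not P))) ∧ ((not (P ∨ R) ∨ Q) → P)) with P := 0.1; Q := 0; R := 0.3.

0.10

(P ∨ P) = max(0.1, 0.1) = 0.1
not P: Łukasiewicz ¬ gives 1 − 0.1 = 0.9
(P → not P): min(1, 1 − 0.1 + 0.9) = 1
(R ∧ (P → not P)) = min(0.3, 1) = 0.3
(R ∧ (R ∧ (P → not P))) = min(0.3, 0.3) = 0.3
(R ∧ R) = min(0.3, 0.3) = 0.3
not P: Łukasiewicz ¬ gives 1 − 0.1 = 0.9
((R ∧ R) → not P): min(1, 1 − 0.3 + 0.9) = 1
((R ∧ (R ∧ (P → not P))) → ((R ∧ R) → not P)): min(1, 1 − 0.3 + 1) = 1
not ((R ∧ (R ∧ (P → not P))) → ((R ∧ R) → not P)): Łukasiewicz ¬ gives 1 − 1 = 0
((P ∨ P) ∨ not ((R ∧ (R ∧ (P → not P))) → ((R ∧ R) → not P))) = max(0.1, 0) = 0.1
(P ∨ R) = max(0.1, 0.3) = 0.3
not (P ∨ R): Łukasiewicz ¬ gives 1 − 0.3 = 0.7
(not (P ∨ R) ∨ Q) = max(0.7, 0) = 0.7
((not (P ∨ R) ∨ Q) → P): min(1, 1 − 0.7 + 0.1) = 0.4
(((P ∨ P) ∨ not ((R ∧ (R ∧ (P → not P))) → ((R ∧ R) → not P))) ∧ ((not (P ∨ R) ∨ Q) → P)) = min(0.1, 0.4) = 0.1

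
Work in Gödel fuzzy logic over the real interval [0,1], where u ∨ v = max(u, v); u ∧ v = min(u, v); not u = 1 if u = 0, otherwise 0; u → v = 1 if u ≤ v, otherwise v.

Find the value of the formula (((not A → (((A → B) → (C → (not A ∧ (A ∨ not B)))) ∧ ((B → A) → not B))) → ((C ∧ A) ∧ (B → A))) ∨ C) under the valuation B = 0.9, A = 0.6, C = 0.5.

not A: Gödel ¬ of 0.6 = 0 (operand ≠ 0)
(A → B): 0.6 ≤ 0.9, so result = 1
not A: Gödel ¬ of 0.6 = 0 (operand ≠ 0)
not B: Gödel ¬ of 0.9 = 0 (operand ≠ 0)
(A ∨ not B) = max(0.6, 0) = 0.6
(not A ∧ (A ∨ not B)) = min(0, 0.6) = 0
(C → (not A ∧ (A ∨ not B))): 0.5 > 0, so result = 0
((A → B) → (C → (not A ∧ (A ∨ not B)))): 1 > 0, so result = 0
(B → A): 0.9 > 0.6, so result = 0.6
not B: Gödel ¬ of 0.9 = 0 (operand ≠ 0)
((B → A) → not B): 0.6 > 0, so result = 0
(((A → B) → (C → (not A ∧ (A ∨ not B)))) ∧ ((B → A) → not B)) = min(0, 0) = 0
(not A → (((A → B) → (C → (not A ∧ (A ∨ not B)))) ∧ ((B → A) → not B))): 0 ≤ 0, so result = 1
(C ∧ A) = min(0.5, 0.6) = 0.5
(B → A): 0.9 > 0.6, so result = 0.6
((C ∧ A) ∧ (B → A)) = min(0.5, 0.6) = 0.5
((not A → (((A → B) → (C → (not A ∧ (A ∨ not B)))) ∧ ((B → A) → not B))) → ((C ∧ A) ∧ (B → A))): 1 > 0.5, so result = 0.5
(((not A → (((A → B) → (C → (not A ∧ (A ∨ not B)))) ∧ ((B → A) → not B))) → ((C ∧ A) ∧ (B → A))) ∨ C) = max(0.5, 0.5) = 0.5

0.50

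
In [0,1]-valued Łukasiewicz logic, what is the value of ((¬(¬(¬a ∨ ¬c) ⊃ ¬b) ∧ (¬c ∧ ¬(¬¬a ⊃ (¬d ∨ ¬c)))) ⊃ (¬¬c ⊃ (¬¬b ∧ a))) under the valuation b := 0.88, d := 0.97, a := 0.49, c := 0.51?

¬a: Łukasiewicz ¬ gives 1 − 0.49 = 0.51
¬c: Łukasiewicz ¬ gives 1 − 0.51 = 0.49
(¬a ∨ ¬c) = max(0.51, 0.49) = 0.51
¬(¬a ∨ ¬c): Łukasiewicz ¬ gives 1 − 0.51 = 0.49
¬b: Łukasiewicz ¬ gives 1 − 0.88 = 0.12
(¬(¬a ∨ ¬c) ⊃ ¬b): min(1, 1 − 0.49 + 0.12) = 0.63
¬(¬(¬a ∨ ¬c) ⊃ ¬b): Łukasiewicz ¬ gives 1 − 0.63 = 0.37
¬c: Łukasiewicz ¬ gives 1 − 0.51 = 0.49
¬a: Łukasiewicz ¬ gives 1 − 0.49 = 0.51
¬¬a: Łukasiewicz ¬ gives 1 − 0.51 = 0.49
¬d: Łukasiewicz ¬ gives 1 − 0.97 = 0.03
¬c: Łukasiewicz ¬ gives 1 − 0.51 = 0.49
(¬d ∨ ¬c) = max(0.03, 0.49) = 0.49
(¬¬a ⊃ (¬d ∨ ¬c)): min(1, 1 − 0.49 + 0.49) = 1
¬(¬¬a ⊃ (¬d ∨ ¬c)): Łukasiewicz ¬ gives 1 − 1 = 0
(¬c ∧ ¬(¬¬a ⊃ (¬d ∨ ¬c))) = min(0.49, 0) = 0
(¬(¬(¬a ∨ ¬c) ⊃ ¬b) ∧ (¬c ∧ ¬(¬¬a ⊃ (¬d ∨ ¬c)))) = min(0.37, 0) = 0
¬c: Łukasiewicz ¬ gives 1 − 0.51 = 0.49
¬¬c: Łukasiewicz ¬ gives 1 − 0.49 = 0.51
¬b: Łukasiewicz ¬ gives 1 − 0.88 = 0.12
¬¬b: Łukasiewicz ¬ gives 1 − 0.12 = 0.88
(¬¬b ∧ a) = min(0.88, 0.49) = 0.49
(¬¬c ⊃ (¬¬b ∧ a)): min(1, 1 − 0.51 + 0.49) = 0.98
((¬(¬(¬a ∨ ¬c) ⊃ ¬b) ∧ (¬c ∧ ¬(¬¬a ⊃ (¬d ∨ ¬c)))) ⊃ (¬¬c ⊃ (¬¬b ∧ a))): min(1, 1 − 0 + 0.98) = 1

1.00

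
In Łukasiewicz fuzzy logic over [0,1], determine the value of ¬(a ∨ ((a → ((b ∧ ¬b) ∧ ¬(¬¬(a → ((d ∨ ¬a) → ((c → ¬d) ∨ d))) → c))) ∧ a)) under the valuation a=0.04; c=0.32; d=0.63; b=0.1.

0.96

¬b: Łukasiewicz ¬ gives 1 − 0.1 = 0.9
(b ∧ ¬b) = min(0.1, 0.9) = 0.1
¬a: Łukasiewicz ¬ gives 1 − 0.04 = 0.96
(d ∨ ¬a) = max(0.63, 0.96) = 0.96
¬d: Łukasiewicz ¬ gives 1 − 0.63 = 0.37
(c → ¬d): min(1, 1 − 0.32 + 0.37) = 1
((c → ¬d) ∨ d) = max(1, 0.63) = 1
((d ∨ ¬a) → ((c → ¬d) ∨ d)): min(1, 1 − 0.96 + 1) = 1
(a → ((d ∨ ¬a) → ((c → ¬d) ∨ d))): min(1, 1 − 0.04 + 1) = 1
¬(a → ((d ∨ ¬a) → ((c → ¬d) ∨ d))): Łukasiewicz ¬ gives 1 − 1 = 0
¬¬(a → ((d ∨ ¬a) → ((c → ¬d) ∨ d))): Łukasiewicz ¬ gives 1 − 0 = 1
(¬¬(a → ((d ∨ ¬a) → ((c → ¬d) ∨ d))) → c): min(1, 1 − 1 + 0.32) = 0.32
¬(¬¬(a → ((d ∨ ¬a) → ((c → ¬d) ∨ d))) → c): Łukasiewicz ¬ gives 1 − 0.32 = 0.68
((b ∧ ¬b) ∧ ¬(¬¬(a → ((d ∨ ¬a) → ((c → ¬d) ∨ d))) → c)) = min(0.1, 0.68) = 0.1
(a → ((b ∧ ¬b) ∧ ¬(¬¬(a → ((d ∨ ¬a) → ((c → ¬d) ∨ d))) → c))): min(1, 1 − 0.04 + 0.1) = 1
((a → ((b ∧ ¬b) ∧ ¬(¬¬(a → ((d ∨ ¬a) → ((c → ¬d) ∨ d))) → c))) ∧ a) = min(1, 0.04) = 0.04
(a ∨ ((a → ((b ∧ ¬b) ∧ ¬(¬¬(a → ((d ∨ ¬a) → ((c → ¬d) ∨ d))) → c))) ∧ a)) = max(0.04, 0.04) = 0.04
¬(a ∨ ((a → ((b ∧ ¬b) ∧ ¬(¬¬(a → ((d ∨ ¬a) → ((c → ¬d) ∨ d))) → c))) ∧ a)): Łukasiewicz ¬ gives 1 − 0.04 = 0.96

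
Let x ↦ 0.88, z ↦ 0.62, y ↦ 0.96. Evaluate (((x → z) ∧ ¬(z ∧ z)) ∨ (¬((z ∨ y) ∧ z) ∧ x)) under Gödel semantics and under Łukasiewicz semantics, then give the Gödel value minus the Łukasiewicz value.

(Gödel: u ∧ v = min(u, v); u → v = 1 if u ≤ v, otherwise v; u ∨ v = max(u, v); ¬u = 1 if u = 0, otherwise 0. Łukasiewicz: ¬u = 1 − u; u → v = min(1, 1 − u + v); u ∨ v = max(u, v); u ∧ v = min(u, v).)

Gödel evaluation:
  (x → z): 0.88 > 0.62, so result = 0.62
  (z ∧ z) = min(0.62, 0.62) = 0.62
  ¬(z ∧ z): Gödel ¬ of 0.62 = 0 (operand ≠ 0)
  ((x → z) ∧ ¬(z ∧ z)) = min(0.62, 0) = 0
  (z ∨ y) = max(0.62, 0.96) = 0.96
  ((z ∨ y) ∧ z) = min(0.96, 0.62) = 0.62
  ¬((z ∨ y) ∧ z): Gödel ¬ of 0.62 = 0 (operand ≠ 0)
  (¬((z ∨ y) ∧ z) ∧ x) = min(0, 0.88) = 0
  (((x → z) ∧ ¬(z ∧ z)) ∨ (¬((z ∨ y) ∧ z) ∧ x)) = max(0, 0) = 0
  Gödel value = 0
Łukasiewicz evaluation:
  (x → z): min(1, 1 − 0.88 + 0.62) = 0.74
  (z ∧ z) = min(0.62, 0.62) = 0.62
  ¬(z ∧ z): Łukasiewicz ¬ gives 1 − 0.62 = 0.38
  ((x → z) ∧ ¬(z ∧ z)) = min(0.74, 0.38) = 0.38
  (z ∨ y) = max(0.62, 0.96) = 0.96
  ((z ∨ y) ∧ z) = min(0.96, 0.62) = 0.62
  ¬((z ∨ y) ∧ z): Łukasiewicz ¬ gives 1 − 0.62 = 0.38
  (¬((z ∨ y) ∧ z) ∧ x) = min(0.38, 0.88) = 0.38
  (((x → z) ∧ ¬(z ∧ z)) ∨ (¬((z ∨ y) ∧ z) ∧ x)) = max(0.38, 0.38) = 0.38
  Łukasiewicz value = 0.38
Difference: 0 − 0.38 = -0.38

-0.38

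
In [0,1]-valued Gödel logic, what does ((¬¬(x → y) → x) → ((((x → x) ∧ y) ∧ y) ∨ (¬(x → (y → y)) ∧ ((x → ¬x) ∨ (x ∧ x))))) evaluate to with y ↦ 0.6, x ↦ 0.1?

1.00

(x → y): 0.1 ≤ 0.6, so result = 1
¬(x → y): Gödel ¬ of 1 = 0 (operand ≠ 0)
¬¬(x → y): Gödel ¬ of 0 = 1 (operand is 0)
(¬¬(x → y) → x): 1 > 0.1, so result = 0.1
(x → x): 0.1 ≤ 0.1, so result = 1
((x → x) ∧ y) = min(1, 0.6) = 0.6
(((x → x) ∧ y) ∧ y) = min(0.6, 0.6) = 0.6
(y → y): 0.6 ≤ 0.6, so result = 1
(x → (y → y)): 0.1 ≤ 1, so result = 1
¬(x → (y → y)): Gödel ¬ of 1 = 0 (operand ≠ 0)
¬x: Gödel ¬ of 0.1 = 0 (operand ≠ 0)
(x → ¬x): 0.1 > 0, so result = 0
(x ∧ x) = min(0.1, 0.1) = 0.1
((x → ¬x) ∨ (x ∧ x)) = max(0, 0.1) = 0.1
(¬(x → (y → y)) ∧ ((x → ¬x) ∨ (x ∧ x))) = min(0, 0.1) = 0
((((x → x) ∧ y) ∧ y) ∨ (¬(x → (y → y)) ∧ ((x → ¬x) ∨ (x ∧ x)))) = max(0.6, 0) = 0.6
((¬¬(x → y) → x) → ((((x → x) ∧ y) ∧ y) ∨ (¬(x → (y → y)) ∧ ((x → ¬x) ∨ (x ∧ x))))): 0.1 ≤ 0.6, so result = 1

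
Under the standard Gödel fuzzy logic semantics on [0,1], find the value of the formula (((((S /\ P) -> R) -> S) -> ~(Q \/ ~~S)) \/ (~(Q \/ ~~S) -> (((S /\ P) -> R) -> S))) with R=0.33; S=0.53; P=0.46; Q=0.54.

1.00

(S /\ P) = min(0.53, 0.46) = 0.46
((S /\ P) -> R): 0.46 > 0.33, so result = 0.33
(((S /\ P) -> R) -> S): 0.33 ≤ 0.53, so result = 1
~S: Gödel ¬ of 0.53 = 0 (operand ≠ 0)
~~S: Gödel ¬ of 0 = 1 (operand is 0)
(Q \/ ~~S) = max(0.54, 1) = 1
~(Q \/ ~~S): Gödel ¬ of 1 = 0 (operand ≠ 0)
((((S /\ P) -> R) -> S) -> ~(Q \/ ~~S)): 1 > 0, so result = 0
~S: Gödel ¬ of 0.53 = 0 (operand ≠ 0)
~~S: Gödel ¬ of 0 = 1 (operand is 0)
(Q \/ ~~S) = max(0.54, 1) = 1
~(Q \/ ~~S): Gödel ¬ of 1 = 0 (operand ≠ 0)
(S /\ P) = min(0.53, 0.46) = 0.46
((S /\ P) -> R): 0.46 > 0.33, so result = 0.33
(((S /\ P) -> R) -> S): 0.33 ≤ 0.53, so result = 1
(~(Q \/ ~~S) -> (((S /\ P) -> R) -> S)): 0 ≤ 1, so result = 1
(((((S /\ P) -> R) -> S) -> ~(Q \/ ~~S)) \/ (~(Q \/ ~~S) -> (((S /\ P) -> R) -> S))) = max(0, 1) = 1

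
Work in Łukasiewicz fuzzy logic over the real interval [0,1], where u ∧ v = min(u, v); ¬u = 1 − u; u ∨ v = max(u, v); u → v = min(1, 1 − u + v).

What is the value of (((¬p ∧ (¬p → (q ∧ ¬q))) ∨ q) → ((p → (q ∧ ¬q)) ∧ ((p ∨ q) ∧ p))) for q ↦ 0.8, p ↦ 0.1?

¬p: Łukasiewicz ¬ gives 1 − 0.1 = 0.9
¬p: Łukasiewicz ¬ gives 1 − 0.1 = 0.9
¬q: Łukasiewicz ¬ gives 1 − 0.8 = 0.2
(q ∧ ¬q) = min(0.8, 0.2) = 0.2
(¬p → (q ∧ ¬q)): min(1, 1 − 0.9 + 0.2) = 0.3
(¬p ∧ (¬p → (q ∧ ¬q))) = min(0.9, 0.3) = 0.3
((¬p ∧ (¬p → (q ∧ ¬q))) ∨ q) = max(0.3, 0.8) = 0.8
¬q: Łukasiewicz ¬ gives 1 − 0.8 = 0.2
(q ∧ ¬q) = min(0.8, 0.2) = 0.2
(p → (q ∧ ¬q)): min(1, 1 − 0.1 + 0.2) = 1
(p ∨ q) = max(0.1, 0.8) = 0.8
((p ∨ q) ∧ p) = min(0.8, 0.1) = 0.1
((p → (q ∧ ¬q)) ∧ ((p ∨ q) ∧ p)) = min(1, 0.1) = 0.1
(((¬p ∧ (¬p → (q ∧ ¬q))) ∨ q) → ((p → (q ∧ ¬q)) ∧ ((p ∨ q) ∧ p))): min(1, 1 − 0.8 + 0.1) = 0.3

0.30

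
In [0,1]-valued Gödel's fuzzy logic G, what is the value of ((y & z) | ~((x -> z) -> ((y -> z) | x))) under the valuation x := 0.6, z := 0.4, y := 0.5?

0.40

(y & z) = min(0.5, 0.4) = 0.4
(x -> z): 0.6 > 0.4, so result = 0.4
(y -> z): 0.5 > 0.4, so result = 0.4
((y -> z) | x) = max(0.4, 0.6) = 0.6
((x -> z) -> ((y -> z) | x)): 0.4 ≤ 0.6, so result = 1
~((x -> z) -> ((y -> z) | x)): Gödel ¬ of 1 = 0 (operand ≠ 0)
((y & z) | ~((x -> z) -> ((y -> z) | x))) = max(0.4, 0) = 0.4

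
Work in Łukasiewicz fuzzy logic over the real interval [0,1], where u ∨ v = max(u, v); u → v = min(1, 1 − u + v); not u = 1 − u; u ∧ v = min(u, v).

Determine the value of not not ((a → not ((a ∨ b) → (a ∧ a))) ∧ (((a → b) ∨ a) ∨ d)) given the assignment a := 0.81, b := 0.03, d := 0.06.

0.19

(a ∨ b) = max(0.81, 0.03) = 0.81
(a ∧ a) = min(0.81, 0.81) = 0.81
((a ∨ b) → (a ∧ a)): min(1, 1 − 0.81 + 0.81) = 1
not ((a ∨ b) → (a ∧ a)): Łukasiewicz ¬ gives 1 − 1 = 0
(a → not ((a ∨ b) → (a ∧ a))): min(1, 1 − 0.81 + 0) = 0.19
(a → b): min(1, 1 − 0.81 + 0.03) = 0.22
((a → b) ∨ a) = max(0.22, 0.81) = 0.81
(((a → b) ∨ a) ∨ d) = max(0.81, 0.06) = 0.81
((a → not ((a ∨ b) → (a ∧ a))) ∧ (((a → b) ∨ a) ∨ d)) = min(0.19, 0.81) = 0.19
not ((a → not ((a ∨ b) → (a ∧ a))) ∧ (((a → b) ∨ a) ∨ d)): Łukasiewicz ¬ gives 1 − 0.19 = 0.81
not not ((a → not ((a ∨ b) → (a ∧ a))) ∧ (((a → b) ∨ a) ∨ d)): Łukasiewicz ¬ gives 1 − 0.81 = 0.19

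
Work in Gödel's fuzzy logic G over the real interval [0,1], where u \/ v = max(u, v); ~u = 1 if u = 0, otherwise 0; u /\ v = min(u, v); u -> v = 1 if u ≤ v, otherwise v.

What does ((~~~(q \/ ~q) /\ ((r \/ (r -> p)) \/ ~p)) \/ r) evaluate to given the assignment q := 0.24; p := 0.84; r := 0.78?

~q: Gödel ¬ of 0.24 = 0 (operand ≠ 0)
(q \/ ~q) = max(0.24, 0) = 0.24
~(q \/ ~q): Gödel ¬ of 0.24 = 0 (operand ≠ 0)
~~(q \/ ~q): Gödel ¬ of 0 = 1 (operand is 0)
~~~(q \/ ~q): Gödel ¬ of 1 = 0 (operand ≠ 0)
(r -> p): 0.78 ≤ 0.84, so result = 1
(r \/ (r -> p)) = max(0.78, 1) = 1
~p: Gödel ¬ of 0.84 = 0 (operand ≠ 0)
((r \/ (r -> p)) \/ ~p) = max(1, 0) = 1
(~~~(q \/ ~q) /\ ((r \/ (r -> p)) \/ ~p)) = min(0, 1) = 0
((~~~(q \/ ~q) /\ ((r \/ (r -> p)) \/ ~p)) \/ r) = max(0, 0.78) = 0.78

0.78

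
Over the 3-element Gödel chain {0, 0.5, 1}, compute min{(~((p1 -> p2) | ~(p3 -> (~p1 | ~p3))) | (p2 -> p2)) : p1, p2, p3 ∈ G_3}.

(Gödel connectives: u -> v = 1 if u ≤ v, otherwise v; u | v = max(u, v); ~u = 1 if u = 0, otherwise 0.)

1.00

Every assignment gives 1. For instance at p1 = 0, p2 = 0, p3 = 0:
  (p1 -> p2): 0 ≤ 0, so result = 1
  ~p1: Gödel ¬ of 0 = 1 (operand is 0)
  ~p3: Gödel ¬ of 0 = 1 (operand is 0)
  (~p1 | ~p3) = max(1, 1) = 1
  (p3 -> (~p1 | ~p3)): 0 ≤ 1, so result = 1
  ~(p3 -> (~p1 | ~p3)): Gödel ¬ of 1 = 0 (operand ≠ 0)
  ((p1 -> p2) | ~(p3 -> (~p1 | ~p3))) = max(1, 0) = 1
  ~((p1 -> p2) | ~(p3 -> (~p1 | ~p3))): Gödel ¬ of 1 = 0 (operand ≠ 0)
  (p2 -> p2): 0 ≤ 0, so result = 1
  (~((p1 -> p2) | ~(p3 -> (~p1 | ~p3))) | (p2 -> p2)) = max(0, 1) = 1
All 27 assignments give value 1 — the formula is a G_3-tautology.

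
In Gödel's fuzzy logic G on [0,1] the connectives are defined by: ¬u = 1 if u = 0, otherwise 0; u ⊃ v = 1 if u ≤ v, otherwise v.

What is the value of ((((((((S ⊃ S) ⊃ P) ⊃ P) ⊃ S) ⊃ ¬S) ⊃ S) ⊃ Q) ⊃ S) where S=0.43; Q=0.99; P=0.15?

0.43

(S ⊃ S): 0.43 ≤ 0.43, so result = 1
((S ⊃ S) ⊃ P): 1 > 0.15, so result = 0.15
(((S ⊃ S) ⊃ P) ⊃ P): 0.15 ≤ 0.15, so result = 1
((((S ⊃ S) ⊃ P) ⊃ P) ⊃ S): 1 > 0.43, so result = 0.43
¬S: Gödel ¬ of 0.43 = 0 (operand ≠ 0)
(((((S ⊃ S) ⊃ P) ⊃ P) ⊃ S) ⊃ ¬S): 0.43 > 0, so result = 0
((((((S ⊃ S) ⊃ P) ⊃ P) ⊃ S) ⊃ ¬S) ⊃ S): 0 ≤ 0.43, so result = 1
(((((((S ⊃ S) ⊃ P) ⊃ P) ⊃ S) ⊃ ¬S) ⊃ S) ⊃ Q): 1 > 0.99, so result = 0.99
((((((((S ⊃ S) ⊃ P) ⊃ P) ⊃ S) ⊃ ¬S) ⊃ S) ⊃ Q) ⊃ S): 0.99 > 0.43, so result = 0.43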